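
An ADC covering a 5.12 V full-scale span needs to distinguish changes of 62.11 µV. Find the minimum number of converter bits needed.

17 bits

Number of steps required ≥ 5.12 V / 62.11 µV = 82434.39.
Need 2^N ≥ 82434.39; 2^16 = 65536, 2^17 = 131072.
Minimum N = 17.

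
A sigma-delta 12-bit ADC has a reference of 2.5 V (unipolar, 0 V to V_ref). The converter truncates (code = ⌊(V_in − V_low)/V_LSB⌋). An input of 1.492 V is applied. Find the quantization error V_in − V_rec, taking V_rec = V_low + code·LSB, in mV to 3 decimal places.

0.301 mV

LSB = 2.5/2^12 = 0.610 mV.
(1.492 − 0)/0.000610352 = 2444.4928; ⌊·⌋ gives code 2444.
Code 2444 maps back to 0 + 2444×0.000610352 V = 1.4916992 V.
V_in − V_rec = 0.000300781 V = 0.301 mV.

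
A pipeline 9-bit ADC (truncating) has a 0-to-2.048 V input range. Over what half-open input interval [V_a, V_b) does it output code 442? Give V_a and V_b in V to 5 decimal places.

[1.76800 V, 1.77200 V)

LSB = 2.048/2^9 = 4.000 mV.
V_a = V_low + 442·LSB = 1.768 V; V_b = V_low + 443·LSB = 1.772 V.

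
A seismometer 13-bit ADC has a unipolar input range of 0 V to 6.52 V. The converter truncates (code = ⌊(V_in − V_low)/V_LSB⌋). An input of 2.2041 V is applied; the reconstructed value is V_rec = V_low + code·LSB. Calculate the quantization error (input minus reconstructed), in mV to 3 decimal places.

Step size: 6.52 V ÷ 2^13 = 0.796 mV.
(V_in − V_low)/LSB = (2.2041 − 0)/0.000795898 = 2769.3232 → code 2769 (floor).
Code 2769 maps back to 0 + 2769×0.000795898 V = 2.2038428 V.
Difference: 0.000257227 V → 0.257 mV.

0.257 mV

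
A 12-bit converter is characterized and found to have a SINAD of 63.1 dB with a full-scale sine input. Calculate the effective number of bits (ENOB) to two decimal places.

10.19 bits

ENOB = (SINAD − 1.76) / 6.02 = (63.1 − 1.76)/6.02 = 10.189.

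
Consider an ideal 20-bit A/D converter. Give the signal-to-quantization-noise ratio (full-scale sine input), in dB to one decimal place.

122.2 dB

SNR ≈ 6.02·N + 1.76 dB = 6.02·20 + 1.76 = 122.16 dB.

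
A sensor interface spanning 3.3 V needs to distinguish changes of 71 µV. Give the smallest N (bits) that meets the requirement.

Number of steps required ≥ 3.3 V / 71 µV = 46478.87.
Need 2^N ≥ 46478.87; 2^15 = 32768, 2^16 = 65536.
Minimum N = 16.

16 bits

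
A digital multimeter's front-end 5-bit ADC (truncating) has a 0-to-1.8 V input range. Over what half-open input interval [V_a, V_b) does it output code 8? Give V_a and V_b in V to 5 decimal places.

LSB = 1.8/2^5 = 56.250 mV.
V_a = V_low + 8·LSB = 0.45 V; V_b = V_low + 9·LSB = 0.50625 V.

[0.45000 V, 0.50625 V)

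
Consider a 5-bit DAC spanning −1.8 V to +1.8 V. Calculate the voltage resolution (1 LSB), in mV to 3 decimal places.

Full-scale span = 3.6 V.
LSB = 3.6 / 2^5 = 3.6 / 32 = 0.1125 V = 112.500 mV.

112.500 mV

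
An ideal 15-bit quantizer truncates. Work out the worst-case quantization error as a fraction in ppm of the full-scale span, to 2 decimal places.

30.52 ppm

Truncating → worst-case error = 1 LSB = V_FS/2^15, so 1e+06/32768 = 30.5176 ppm of full scale.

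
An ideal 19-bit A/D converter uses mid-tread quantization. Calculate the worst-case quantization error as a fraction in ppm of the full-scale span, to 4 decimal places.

0.9537 ppm

Rounding → worst-case error = ½ LSB = V_FS/2^20, so 1e+06/1048576 = 0.953674 ppm of full scale.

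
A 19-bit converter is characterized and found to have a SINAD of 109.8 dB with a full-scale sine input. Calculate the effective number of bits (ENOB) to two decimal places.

ENOB = (SINAD − 1.76) / 6.02 = (109.8 − 1.76)/6.02 = 17.947.

17.95 bits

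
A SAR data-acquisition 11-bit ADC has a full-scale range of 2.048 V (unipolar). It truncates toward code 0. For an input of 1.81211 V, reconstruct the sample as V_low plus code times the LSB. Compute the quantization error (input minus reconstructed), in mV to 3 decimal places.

0.110 mV

One LSB is 2.048 V / 2048 = 1.000 mV.
(V_in − V_low)/LSB = (1.81211 − 0)/0.001 = 1812.1100 → code 1812 (floor).
Code 1812 maps back to 0 + 1812×0.001 V = 1.812 V.
V_in − V_rec = 0.00011 V = 0.110 mV.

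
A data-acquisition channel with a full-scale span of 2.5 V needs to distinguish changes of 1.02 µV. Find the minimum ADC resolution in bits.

Number of steps required ≥ 2.5 V / 1.02 µV = 2450980.39.
Need 2^N ≥ 2450980.39; 2^21 = 2097152, 2^22 = 4194304.
Minimum N = 22.

22 bits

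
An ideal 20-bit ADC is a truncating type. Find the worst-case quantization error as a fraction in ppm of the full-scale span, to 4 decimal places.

0.9537 ppm

Truncating → worst-case error = 1 LSB = V_FS/2^20, so 1e+06/1048576 = 0.953674 ppm of full scale.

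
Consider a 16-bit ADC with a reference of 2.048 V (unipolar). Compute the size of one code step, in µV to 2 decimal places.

Full-scale span = 2.048 V.
LSB = 2.048 / 2^16 = 2.048 / 65536 = 3.125e-05 V = 31.25 µV.

31.25 µV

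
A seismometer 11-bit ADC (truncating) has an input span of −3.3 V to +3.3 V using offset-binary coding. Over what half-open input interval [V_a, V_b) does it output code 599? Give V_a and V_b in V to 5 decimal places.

[-1.36963 V, -1.36641 V)

LSB = 6.6/2^11 = 3.223 mV.
V_a = V_low + 599·LSB = -1.36963 V; V_b = V_low + 600·LSB = -1.36641 V.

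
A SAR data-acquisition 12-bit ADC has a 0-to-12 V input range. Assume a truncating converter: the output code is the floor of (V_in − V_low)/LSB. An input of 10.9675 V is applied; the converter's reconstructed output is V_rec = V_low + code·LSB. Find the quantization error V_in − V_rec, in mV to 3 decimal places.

LSB = 12/2^12 = 2.930 mV.
(V_in − V_low)/LSB = (10.9675 − 0)/0.00292969 = 3743.5733 → code 3743 (floor).
V_rec = 0 + 3743·0.00292969 = 10.96582 V.
Difference: 0.00167969 V → 1.680 mV.

1.680 mV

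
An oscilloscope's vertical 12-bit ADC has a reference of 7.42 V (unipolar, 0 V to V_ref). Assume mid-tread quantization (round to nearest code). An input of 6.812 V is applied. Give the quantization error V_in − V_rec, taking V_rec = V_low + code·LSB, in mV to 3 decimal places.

One LSB is 7.42 V / 4096 = 1.812 mV.
(6.812 − 0)/0.00181152 = 3760.3709; round gives code 3760.
Code 3760 maps back to 0 + 3760×0.00181152 V = 6.8113281 V.
V_in − V_rec = 0.000671875 V = 0.672 mV.

0.672 mV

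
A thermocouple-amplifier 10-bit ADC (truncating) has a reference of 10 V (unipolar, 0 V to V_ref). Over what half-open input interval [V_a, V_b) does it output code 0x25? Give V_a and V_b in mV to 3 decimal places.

[361.328 mV, 371.094 mV)

LSB = 10/2^10 = 9.766 mV.
Code 0x25 = 37 decimal.
V_a = V_low + 37·LSB = 0.361328 V; V_b = V_low + 38·LSB = 0.371094 V.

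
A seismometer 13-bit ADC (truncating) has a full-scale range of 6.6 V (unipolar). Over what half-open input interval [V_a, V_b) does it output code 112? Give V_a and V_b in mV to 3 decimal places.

LSB = 6.6/2^13 = 0.806 mV.
V_a = V_low + 112·LSB = 0.0902344 V; V_b = V_low + 113·LSB = 0.09104 V.

[90.234 mV, 91.040 mV)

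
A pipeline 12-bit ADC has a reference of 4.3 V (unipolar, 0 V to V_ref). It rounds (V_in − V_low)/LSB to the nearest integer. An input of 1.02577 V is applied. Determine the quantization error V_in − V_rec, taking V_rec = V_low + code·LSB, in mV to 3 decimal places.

0.111 mV

One LSB is 4.3 V / 4096 = 1.050 mV.
(V_in − V_low)/LSB = (1.02577 − 0)/0.0010498 = 977.1056 → code 977 (round).
Code 977 maps back to 0 + 977×0.0010498 V = 1.0256592 V.
Difference: 0.00011082 V → 0.111 mV.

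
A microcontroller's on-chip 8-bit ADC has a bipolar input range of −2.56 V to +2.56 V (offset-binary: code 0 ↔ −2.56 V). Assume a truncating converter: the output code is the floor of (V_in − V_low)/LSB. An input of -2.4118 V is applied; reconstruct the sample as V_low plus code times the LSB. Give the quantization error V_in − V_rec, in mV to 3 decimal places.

8.200 mV

LSB = 5.12/2^8 = 20.000 mV.
Scaled input = 7.4100 LSBs, so code = 7.
Reconstructed: -2.42 V.
V_in − V_rec = 0.0082 V = 8.200 mV.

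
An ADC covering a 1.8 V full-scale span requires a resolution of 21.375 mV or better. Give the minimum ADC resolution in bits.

7 bits

Number of steps required ≥ 1.8 V / 21.375 mV = 84.21.
Need 2^N ≥ 84.21; 2^6 = 64, 2^7 = 128.
Minimum N = 7.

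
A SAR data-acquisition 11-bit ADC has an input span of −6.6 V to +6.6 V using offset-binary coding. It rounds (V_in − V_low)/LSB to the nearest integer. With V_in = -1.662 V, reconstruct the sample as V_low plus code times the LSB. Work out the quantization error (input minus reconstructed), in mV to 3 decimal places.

0.891 mV

One LSB is 13.2 V / 2048 = 6.445 mV.
(-1.662 − (−6.6))/0.00644531 = 766.1382; round gives code 766.
Reconstructed: -1.6628906 V.
V_in − V_rec = 0.000890625 V = 0.891 mV.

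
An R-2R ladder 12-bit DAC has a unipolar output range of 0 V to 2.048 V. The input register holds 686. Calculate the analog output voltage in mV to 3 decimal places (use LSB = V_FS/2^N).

LSB = 2.048 V / 2^12 = 0.500 mV.
V_out = 0 + 686 × 0.0005 V = 0.343 V.
= 343.000 mV.

343.000 mV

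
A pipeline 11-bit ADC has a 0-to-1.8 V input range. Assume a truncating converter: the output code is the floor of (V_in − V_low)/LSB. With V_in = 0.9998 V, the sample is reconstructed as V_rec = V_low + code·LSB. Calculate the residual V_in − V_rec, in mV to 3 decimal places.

Step size: 1.8 V ÷ 2^11 = 0.879 mV.
Scaled input = 1137.5502 LSBs, so code = 1137.
Reconstructed: 0.99931641 V.
V_in − V_rec = 0.000483594 V = 0.484 mV.

0.484 mV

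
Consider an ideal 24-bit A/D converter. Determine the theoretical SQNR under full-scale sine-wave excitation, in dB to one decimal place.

146.2 dB

SNR ≈ 6.02·N + 1.76 dB = 6.02·24 + 1.76 = 146.24 dB.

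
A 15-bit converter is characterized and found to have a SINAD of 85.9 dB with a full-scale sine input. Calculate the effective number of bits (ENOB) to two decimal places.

13.98 bits

ENOB = (SINAD − 1.76) / 6.02 = (85.9 − 1.76)/6.02 = 13.977.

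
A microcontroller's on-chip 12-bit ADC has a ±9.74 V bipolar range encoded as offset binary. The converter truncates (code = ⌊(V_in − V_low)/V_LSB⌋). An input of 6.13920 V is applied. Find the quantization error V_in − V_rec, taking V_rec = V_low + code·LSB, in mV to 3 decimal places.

LSB = 19.48/2^12 = 4.756 mV.
Scaled input = 3338.8708 LSBs, so code = 3338.
Reconstructed: 6.1350586 V.
V_in − V_rec = 0.00414141 V = 4.141 mV.

4.141 mV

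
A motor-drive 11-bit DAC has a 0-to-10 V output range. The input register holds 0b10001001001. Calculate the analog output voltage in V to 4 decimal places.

5.3564 V

LSB = 10 V / 2^11 = 4.883 mV.
Code 0b10001001001 = 1097 decimal.
V_out = 0 + 1097 × 0.00488281 V = 5.35645 V.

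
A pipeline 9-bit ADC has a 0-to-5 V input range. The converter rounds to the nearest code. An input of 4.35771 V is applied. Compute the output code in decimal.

With 512 levels over 5 V, one step is 9.766 mV.
(V_in − V_low)/LSB = (4.35771 − 0) / 0.00976562 = 446.230.
Round → code 446.

code 446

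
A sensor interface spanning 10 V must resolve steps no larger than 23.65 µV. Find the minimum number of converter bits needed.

19 bits

Number of steps required ≥ 10 V / 23.65 µV = 422832.98.
Need 2^N ≥ 422832.98; 2^18 = 262144, 2^19 = 524288.
Minimum N = 19.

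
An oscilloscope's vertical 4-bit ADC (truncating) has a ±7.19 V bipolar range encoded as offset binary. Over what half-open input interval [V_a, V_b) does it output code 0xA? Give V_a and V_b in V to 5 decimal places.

LSB = 14.38/2^4 = 0.8988 V.
Code 0xA = 10 decimal.
V_a = V_low + 10·LSB = 1.7975 V; V_b = V_low + 11·LSB = 2.69625 V.

[1.79750 V, 2.69625 V)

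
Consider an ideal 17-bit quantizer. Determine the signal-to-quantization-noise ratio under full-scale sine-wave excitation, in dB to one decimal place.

SNR ≈ 6.02·N + 1.76 dB = 6.02·17 + 1.76 = 104.10 dB.

104.1 dB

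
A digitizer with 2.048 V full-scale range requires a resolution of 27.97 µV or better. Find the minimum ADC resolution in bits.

Number of steps required ≥ 2.048 V / 27.97 µV = 73221.31.
Need 2^N ≥ 73221.31; 2^16 = 65536, 2^17 = 131072.
Minimum N = 17.

17 bits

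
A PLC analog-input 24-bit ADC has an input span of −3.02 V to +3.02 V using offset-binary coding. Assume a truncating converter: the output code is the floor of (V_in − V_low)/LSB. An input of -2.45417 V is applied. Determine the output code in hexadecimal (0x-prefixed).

code 0x17FB71 (decimal 1571697)

LSB = 6.04 V / 16777216 = 0.36 µV.
(-2.45417 − (−3.02)) / 3.60012e-07 = 1571697.372 LSBs.
⌊·⌋(1571697.372) = 1571697.
In hexadecimal (0x-prefixed): 0x17FB71.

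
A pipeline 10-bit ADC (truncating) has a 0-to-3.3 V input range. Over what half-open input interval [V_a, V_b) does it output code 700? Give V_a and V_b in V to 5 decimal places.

LSB = 3.3/2^10 = 3.223 mV.
V_a = V_low + 700·LSB = 2.25586 V; V_b = V_low + 701·LSB = 2.25908 V.

[2.25586 V, 2.25908 V)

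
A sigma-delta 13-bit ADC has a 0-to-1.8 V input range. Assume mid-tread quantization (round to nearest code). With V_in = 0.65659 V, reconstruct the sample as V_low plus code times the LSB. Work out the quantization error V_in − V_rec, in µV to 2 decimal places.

47.03 µV

LSB = 1.8/2^13 = 219.73 µV.
(V_in − V_low)/LSB = (0.65659 − 0)/0.000219727 = 2988.2140 → code 2988 (round).
Code 2988 maps back to 0 + 2988×0.000219727 V = 0.65654297 V.
V_in − V_rec = 4.70313e-05 V = 47.03 µV.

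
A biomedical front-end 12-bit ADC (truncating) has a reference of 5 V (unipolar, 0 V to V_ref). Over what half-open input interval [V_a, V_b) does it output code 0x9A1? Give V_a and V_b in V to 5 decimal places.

[3.00903 V, 3.01025 V)

LSB = 5/2^12 = 1.221 mV.
Code 0x9A1 = 2465 decimal.
V_a = V_low + 2465·LSB = 3.00903 V; V_b = V_low + 2466·LSB = 3.01025 V.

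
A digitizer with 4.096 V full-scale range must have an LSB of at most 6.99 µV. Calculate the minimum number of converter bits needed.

20 bits

Number of steps required ≥ 4.096 V / 6.99 µV = 585979.97.
Need 2^N ≥ 585979.97; 2^19 = 524288, 2^20 = 1048576.
Minimum N = 20.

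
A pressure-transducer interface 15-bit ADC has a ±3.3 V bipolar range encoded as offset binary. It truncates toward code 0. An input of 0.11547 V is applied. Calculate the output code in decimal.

code 16957

Full-scale span = 6.6 V; LSB = 6.6/2^15 = 201.42 µV.
(0.11547 − (−3.3)) / 0.000201416 = 16957.291 LSBs.
Floor → code 16957.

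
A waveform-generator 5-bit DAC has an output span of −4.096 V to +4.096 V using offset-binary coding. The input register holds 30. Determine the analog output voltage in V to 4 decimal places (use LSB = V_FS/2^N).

LSB = 8.192 V / 2^5 = 256.000 mV.
V_out = (−4.096) + 30 × 0.256 V = 3.584 V.

3.5840 V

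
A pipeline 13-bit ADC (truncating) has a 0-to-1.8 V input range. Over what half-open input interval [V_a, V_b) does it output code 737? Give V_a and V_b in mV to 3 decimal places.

LSB = 1.8/2^13 = 219.73 µV.
V_a = V_low + 737·LSB = 0.161938 V; V_b = V_low + 738·LSB = 0.162158 V.

[161.938 mV, 162.158 mV)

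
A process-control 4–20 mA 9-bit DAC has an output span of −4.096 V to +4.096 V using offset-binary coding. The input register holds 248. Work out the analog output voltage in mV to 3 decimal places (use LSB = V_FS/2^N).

-128.000 mV

LSB = 8.192 V / 2^9 = 16.000 mV.
V_out = (−4.096) + 248 × 0.016 V = -0.128 V.
= -128.000 mV.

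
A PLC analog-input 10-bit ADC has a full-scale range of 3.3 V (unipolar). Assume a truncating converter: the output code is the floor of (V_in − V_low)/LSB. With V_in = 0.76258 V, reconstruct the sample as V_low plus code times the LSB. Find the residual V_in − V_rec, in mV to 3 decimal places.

2.033 mV

One LSB is 3.3 V / 1024 = 3.223 mV.
(0.76258 − 0)/0.00322266 = 236.6309; ⌊·⌋ gives code 236.
Reconstructed: 0.76054687 V.
Error = 0.76258 − 0.76054687 = 0.00203313 V = 2.033 mV.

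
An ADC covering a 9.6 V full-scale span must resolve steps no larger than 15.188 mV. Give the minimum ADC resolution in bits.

10 bits

Number of steps required ≥ 9.6 V / 15.188 mV = 632.08.
Need 2^N ≥ 632.08; 2^9 = 512, 2^10 = 1024.
Minimum N = 10.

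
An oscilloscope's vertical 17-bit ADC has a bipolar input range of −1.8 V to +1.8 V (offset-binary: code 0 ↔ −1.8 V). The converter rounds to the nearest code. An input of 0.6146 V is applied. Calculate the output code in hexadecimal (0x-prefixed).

With 131072 levels over 3.6 V, one step is 27.47 µV.
Input sits at 87912.903 steps above V_low.
round(87912.903) = 87913.
In hexadecimal (0x-prefixed): 0x15769.

code 0x15769 (decimal 87913)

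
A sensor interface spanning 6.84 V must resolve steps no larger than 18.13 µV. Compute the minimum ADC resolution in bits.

Number of steps required ≥ 6.84 V / 18.13 µV = 377275.23.
Need 2^N ≥ 377275.23; 2^18 = 262144, 2^19 = 524288.
Minimum N = 19.

19 bits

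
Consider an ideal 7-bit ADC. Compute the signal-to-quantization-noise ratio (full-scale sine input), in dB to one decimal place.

43.9 dB

SNR ≈ 6.02·N + 1.76 dB = 6.02·7 + 1.76 = 43.90 dB.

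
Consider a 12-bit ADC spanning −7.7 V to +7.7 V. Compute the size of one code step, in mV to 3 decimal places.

3.760 mV

Full-scale span = 15.4 V.
LSB = 15.4 / 2^12 = 15.4 / 4096 = 0.00375977 V = 3.760 mV.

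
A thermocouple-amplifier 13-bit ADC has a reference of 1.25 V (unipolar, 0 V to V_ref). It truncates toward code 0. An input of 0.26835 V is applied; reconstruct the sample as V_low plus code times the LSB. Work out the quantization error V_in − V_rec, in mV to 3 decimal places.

0.100 mV

One LSB is 1.25 V / 8192 = 152.59 µV.
Scaled input = 1758.6586 LSBs, so code = 1758.
Code 1758 maps back to 0 + 1758×0.000152588 V = 0.26824951 V.
Error = 0.26835 − 0.26824951 = 0.000100488 V = 0.100 mV.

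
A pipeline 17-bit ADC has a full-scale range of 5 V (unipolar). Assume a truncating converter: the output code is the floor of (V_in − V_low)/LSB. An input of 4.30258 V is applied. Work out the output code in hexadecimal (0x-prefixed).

LSB = 5 V / 131072 = 38.15 µV.
Input sits at 112789.553 steps above V_low.
So the output code is 112789.
In hexadecimal (0x-prefixed): 0x1B895.

code 0x1B895 (decimal 112789)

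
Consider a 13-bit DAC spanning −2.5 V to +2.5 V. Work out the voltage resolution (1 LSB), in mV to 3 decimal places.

Full-scale span = 5 V.
LSB = 5 / 2^13 = 5 / 8192 = 0.000610352 V = 0.610 mV.

0.610 mV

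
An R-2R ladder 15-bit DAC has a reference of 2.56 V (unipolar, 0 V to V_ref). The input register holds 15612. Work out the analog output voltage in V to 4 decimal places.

1.2197 V

LSB = 2.56 V / 2^15 = 78.12 µV.
V_out = 0 + 15612 × 7.8125e-05 V = 1.21969 V.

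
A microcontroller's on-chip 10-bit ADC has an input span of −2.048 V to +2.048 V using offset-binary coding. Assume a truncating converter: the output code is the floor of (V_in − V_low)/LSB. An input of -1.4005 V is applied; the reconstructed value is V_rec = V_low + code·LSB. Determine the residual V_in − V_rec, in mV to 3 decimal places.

3.500 mV

Step size: 4.096 V ÷ 2^10 = 4.000 mV.
(-1.4005 − (−2.048))/0.004 = 161.8750; ⌊·⌋ gives code 161.
V_rec = (−2.048) + 161·0.004 = -1.404 V.
Error = -1.4005 − (−1.404) = 0.0035 V = 3.500 mV.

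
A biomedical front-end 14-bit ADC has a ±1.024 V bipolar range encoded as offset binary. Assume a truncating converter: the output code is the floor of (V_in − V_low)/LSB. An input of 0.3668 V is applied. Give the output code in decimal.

With 16384 levels over 2.048 V, one step is 125.00 µV.
(V_in − V_low)/LSB = (0.3668 − (−1.024)) / 0.000125 = 11126.400.
Floor → code 11126.

code 11126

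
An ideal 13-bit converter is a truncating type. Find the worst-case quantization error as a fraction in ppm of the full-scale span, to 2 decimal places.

122.07 ppm

Truncating → worst-case error = 1 LSB = V_FS/2^13, so 1e+06/8192 = 122.07 ppm of full scale.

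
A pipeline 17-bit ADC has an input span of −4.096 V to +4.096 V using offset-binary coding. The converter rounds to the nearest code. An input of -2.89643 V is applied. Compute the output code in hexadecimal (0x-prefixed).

LSB = 8.192 V / 131072 = 62.50 µV.
(-2.89643 − (−4.096)) / 6.25e-05 = 19193.120 LSBs.
So the output code is 19193.
In hexadecimal (0x-prefixed): 0x4AF9.

code 0x4AF9 (decimal 19193)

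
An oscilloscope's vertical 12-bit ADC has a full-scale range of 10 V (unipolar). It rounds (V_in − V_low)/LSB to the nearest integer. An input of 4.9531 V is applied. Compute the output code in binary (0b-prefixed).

code 0b11111101101 (decimal 2029)

Full-scale span = 10 V; LSB = 10/2^12 = 2.441 mV.
Input sits at 2028.790 steps above V_low.
round(2028.790) = 2029.
In binary (0b-prefixed): 0b11111101101.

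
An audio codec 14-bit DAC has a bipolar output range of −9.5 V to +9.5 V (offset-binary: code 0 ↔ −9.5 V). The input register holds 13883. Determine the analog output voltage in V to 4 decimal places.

LSB = 19 V / 2^14 = 1.160 mV.
V_out = (−9.5) + 13883 × 0.00115967 V = 6.59967 V.

6.5997 V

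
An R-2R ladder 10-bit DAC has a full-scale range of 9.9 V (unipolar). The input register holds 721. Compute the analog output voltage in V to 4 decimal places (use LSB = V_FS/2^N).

6.9706 V

LSB = 9.9 V / 2^10 = 9.668 mV.
V_out = 0 + 721 × 0.00966797 V = 6.97061 V.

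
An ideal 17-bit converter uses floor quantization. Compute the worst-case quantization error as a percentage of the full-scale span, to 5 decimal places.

0.00076 %

Truncating → worst-case error = 1 LSB = V_FS/2^17, so 100/131072 = 0.000762939 % of full scale.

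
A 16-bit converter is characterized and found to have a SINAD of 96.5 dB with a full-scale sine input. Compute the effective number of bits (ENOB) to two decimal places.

ENOB = (SINAD − 1.76) / 6.02 = (96.5 − 1.76)/6.02 = 15.738.

15.74 bits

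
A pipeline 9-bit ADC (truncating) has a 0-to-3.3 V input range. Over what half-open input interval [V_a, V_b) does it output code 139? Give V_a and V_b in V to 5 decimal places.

LSB = 3.3/2^9 = 6.445 mV.
V_a = V_low + 139·LSB = 0.895898 V; V_b = V_low + 140·LSB = 0.902344 V.

[0.89590 V, 0.90234 V)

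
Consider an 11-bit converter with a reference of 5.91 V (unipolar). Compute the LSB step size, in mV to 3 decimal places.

2.886 mV

Full-scale span = 5.91 V.
LSB = 5.91 / 2^11 = 5.91 / 2048 = 0.00288574 V = 2.886 mV.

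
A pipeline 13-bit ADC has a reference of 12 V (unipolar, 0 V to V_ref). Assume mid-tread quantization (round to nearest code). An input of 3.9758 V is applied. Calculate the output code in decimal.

code 2714

With 8192 levels over 12 V, one step is 1.465 mV.
(3.9758 − 0) / 0.00146484 = 2714.146 LSBs.
Round → code 2714.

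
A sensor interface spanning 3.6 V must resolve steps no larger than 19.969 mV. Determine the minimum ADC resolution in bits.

8 bits

Number of steps required ≥ 3.6 V / 19.969 mV = 180.28.
Need 2^N ≥ 180.28; 2^7 = 128, 2^8 = 256.
Minimum N = 8.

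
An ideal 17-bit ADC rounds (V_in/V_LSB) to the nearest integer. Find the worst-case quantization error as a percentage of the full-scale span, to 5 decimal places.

0.00038 %

Rounding → worst-case error = ½ LSB = V_FS/2^18, so 100/262144 = 0.00038147 % of full scale.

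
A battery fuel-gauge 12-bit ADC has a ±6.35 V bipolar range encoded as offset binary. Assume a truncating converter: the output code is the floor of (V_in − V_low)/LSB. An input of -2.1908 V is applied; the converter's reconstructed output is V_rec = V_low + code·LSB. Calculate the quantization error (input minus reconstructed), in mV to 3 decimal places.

1.314 mV

LSB = 12.7/2^12 = 3.101 mV.
(-2.1908 − (−6.35))/0.00310059 = 1341.4239; ⌊·⌋ gives code 1341.
V_rec = (−6.35) + 1341·0.00310059 = -2.1921143 V.
V_in − V_rec = 0.00131426 V = 1.314 mV.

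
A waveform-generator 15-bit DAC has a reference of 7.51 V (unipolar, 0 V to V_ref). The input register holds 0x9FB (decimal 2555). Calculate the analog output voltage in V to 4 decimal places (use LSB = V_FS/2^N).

LSB = 7.51 V / 2^15 = 229.19 µV.
Code 0x9FB = 2555 decimal.
V_out = 0 + 2555 × 0.000229187 V = 0.585573 V.

0.5856 V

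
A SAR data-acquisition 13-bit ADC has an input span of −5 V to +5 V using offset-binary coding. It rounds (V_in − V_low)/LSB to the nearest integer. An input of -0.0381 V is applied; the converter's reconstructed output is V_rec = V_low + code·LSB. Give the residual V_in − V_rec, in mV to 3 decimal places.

-0.258 mV

One LSB is 10 V / 8192 = 1.221 mV.
Scaled input = 4064.7885 LSBs, so code = 4065.
Reconstructed: -0.037841797 V.
Error = -0.0381 − (−0.037841797) = -0.000258203 V = -0.258 mV.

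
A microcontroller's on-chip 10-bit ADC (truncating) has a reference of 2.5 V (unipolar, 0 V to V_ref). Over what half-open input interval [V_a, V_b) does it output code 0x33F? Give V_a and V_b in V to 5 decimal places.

LSB = 2.5/2^10 = 2.441 mV.
Code 0x33F = 831 decimal.
V_a = V_low + 831·LSB = 2.02881 V; V_b = V_low + 832·LSB = 2.03125 V.

[2.02881 V, 2.03125 V)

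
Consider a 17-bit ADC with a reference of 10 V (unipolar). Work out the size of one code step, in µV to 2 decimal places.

76.29 µV

Full-scale span = 10 V.
LSB = 10 / 2^17 = 10 / 131072 = 7.62939e-05 V = 76.29 µV.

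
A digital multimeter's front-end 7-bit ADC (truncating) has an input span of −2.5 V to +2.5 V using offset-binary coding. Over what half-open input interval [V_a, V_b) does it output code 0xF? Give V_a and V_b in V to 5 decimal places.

[-1.91406 V, -1.87500 V)

LSB = 5/2^7 = 39.062 mV.
Code 0xF = 15 decimal.
V_a = V_low + 15·LSB = -1.91406 V; V_b = V_low + 16·LSB = -1.875 V.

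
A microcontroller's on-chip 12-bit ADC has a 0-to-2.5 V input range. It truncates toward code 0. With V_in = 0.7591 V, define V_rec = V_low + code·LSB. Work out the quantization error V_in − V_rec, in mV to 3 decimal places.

0.433 mV

One LSB is 2.5 V / 4096 = 0.610 mV.
(0.7591 − 0)/0.000610352 = 1243.7094; ⌊·⌋ gives code 1243.
Reconstructed: 0.75866699 V.
Difference: 0.000433008 V → 0.433 mV.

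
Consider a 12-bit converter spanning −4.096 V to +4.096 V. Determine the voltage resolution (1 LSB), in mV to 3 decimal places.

Full-scale span = 8.192 V.
LSB = 8.192 / 2^12 = 8.192 / 4096 = 0.002 V = 2.000 mV.

2.000 mV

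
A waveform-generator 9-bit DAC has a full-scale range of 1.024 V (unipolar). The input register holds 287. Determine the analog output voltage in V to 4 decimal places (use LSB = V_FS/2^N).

0.5740 V

LSB = 1.024 V / 2^9 = 2.000 mV.
V_out = 0 + 287 × 0.002 V = 0.574 V.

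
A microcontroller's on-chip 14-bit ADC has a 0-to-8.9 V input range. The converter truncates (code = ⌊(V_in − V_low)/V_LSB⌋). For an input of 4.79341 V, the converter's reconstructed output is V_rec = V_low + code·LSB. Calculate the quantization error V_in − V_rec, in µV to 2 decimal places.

99.45 µV

Step size: 8.9 V ÷ 2^14 = 0.543 mV.
(V_in − V_low)/LSB = (4.79341 − 0)/0.000543213 = 8824.1831 → code 8824 (floor).
Code 8824 maps back to 0 + 8824×0.000543213 V = 4.7933105 V.
Difference: 9.94531e-05 V → 99.45 µV.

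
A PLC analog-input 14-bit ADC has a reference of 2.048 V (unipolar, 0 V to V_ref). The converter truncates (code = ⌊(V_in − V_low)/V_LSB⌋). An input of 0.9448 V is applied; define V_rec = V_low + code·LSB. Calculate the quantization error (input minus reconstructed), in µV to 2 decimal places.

LSB = 2.048/2^14 = 125.00 µV.
Scaled input = 7558.4000 LSBs, so code = 7558.
V_rec = 0 + 7558·0.000125 = 0.94475 V.
Error = 0.9448 − 0.94475 = 5e-05 V = 50.00 µV.

50.00 µV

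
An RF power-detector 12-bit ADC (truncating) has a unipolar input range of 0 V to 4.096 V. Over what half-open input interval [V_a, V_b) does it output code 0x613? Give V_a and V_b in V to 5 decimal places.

[1.55500 V, 1.55600 V)

LSB = 4.096/2^12 = 1.000 mV.
Code 0x613 = 1555 decimal.
V_a = V_low + 1555·LSB = 1.555 V; V_b = V_low + 1556·LSB = 1.556 V.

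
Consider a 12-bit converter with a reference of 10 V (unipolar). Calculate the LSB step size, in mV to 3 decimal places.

2.441 mV

Full-scale span = 10 V.
LSB = 10 / 2^12 = 10 / 4096 = 0.00244141 V = 2.441 mV.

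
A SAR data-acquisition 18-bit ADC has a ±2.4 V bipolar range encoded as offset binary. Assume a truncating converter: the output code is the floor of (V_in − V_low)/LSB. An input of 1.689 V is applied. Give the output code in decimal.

Full-scale span = 4.8 V; LSB = 4.8/2^18 = 18.31 µV.
(1.689 − (−2.4)) / 1.83105e-05 = 223313.920 LSBs.
⌊·⌋(223313.920) = 223313.

code 223313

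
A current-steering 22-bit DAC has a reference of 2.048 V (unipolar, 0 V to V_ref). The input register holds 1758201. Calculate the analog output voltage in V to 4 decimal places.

0.8585 V

LSB = 2.048 V / 2^22 = 0.49 µV.
V_out = 0 + 1758201 × 4.88281e-07 V = 0.858497 V.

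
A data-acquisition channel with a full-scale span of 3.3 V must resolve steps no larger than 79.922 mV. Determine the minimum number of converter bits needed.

Number of steps required ≥ 3.3 V / 79.922 mV = 41.29.
Need 2^N ≥ 41.29; 2^5 = 32, 2^6 = 64.
Minimum N = 6.

6 bits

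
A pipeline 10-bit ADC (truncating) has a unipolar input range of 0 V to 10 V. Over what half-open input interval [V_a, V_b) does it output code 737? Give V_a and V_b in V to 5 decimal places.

[7.19727 V, 7.20703 V)

LSB = 10/2^10 = 9.766 mV.
V_a = V_low + 737·LSB = 7.19727 V; V_b = V_low + 738·LSB = 7.20703 V.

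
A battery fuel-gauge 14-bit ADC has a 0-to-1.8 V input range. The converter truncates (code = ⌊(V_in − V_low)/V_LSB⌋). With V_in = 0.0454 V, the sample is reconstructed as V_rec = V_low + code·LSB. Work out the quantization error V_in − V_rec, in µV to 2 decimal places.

LSB = 1.8/2^14 = 109.86 µV.
(0.0454 − 0)/0.000109863 = 413.2409; ⌊·⌋ gives code 413.
Code 413 maps back to 0 + 413×0.000109863 V = 0.045373535 V.
V_in − V_rec = 2.64648e-05 V = 26.46 µV.

26.46 µV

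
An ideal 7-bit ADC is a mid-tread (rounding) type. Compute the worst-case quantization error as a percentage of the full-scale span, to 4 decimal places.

Rounding → worst-case error = ½ LSB = V_FS/2^8, so 100/256 = 0.390625 % of full scale.

0.3906 %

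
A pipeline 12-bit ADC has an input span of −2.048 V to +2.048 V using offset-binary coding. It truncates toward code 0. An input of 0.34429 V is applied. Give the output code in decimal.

With 4096 levels over 4.096 V, one step is 1.000 mV.
Input sits at 2392.290 steps above V_low.
⌊·⌋(2392.290) = 2392.

code 2392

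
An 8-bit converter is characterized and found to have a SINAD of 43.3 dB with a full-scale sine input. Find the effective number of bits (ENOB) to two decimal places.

ENOB = (SINAD − 1.76) / 6.02 = (43.3 − 1.76)/6.02 = 6.900.

6.90 bits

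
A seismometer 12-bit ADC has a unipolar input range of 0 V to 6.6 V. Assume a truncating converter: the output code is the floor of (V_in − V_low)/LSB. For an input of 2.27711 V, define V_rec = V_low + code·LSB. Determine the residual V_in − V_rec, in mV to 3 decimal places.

One LSB is 6.6 V / 4096 = 1.611 mV.
Scaled input = 1413.1883 LSBs, so code = 1413.
Code 1413 maps back to 0 + 1413×0.00161133 V = 2.2768066 V.
Difference: 0.000303359 V → 0.303 mV.

0.303 mV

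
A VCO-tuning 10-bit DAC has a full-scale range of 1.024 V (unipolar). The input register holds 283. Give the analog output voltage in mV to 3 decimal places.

283.000 mV

LSB = 1.024 V / 2^10 = 1.000 mV.
V_out = 0 + 283 × 0.001 V = 0.283 V.
= 283.000 mV.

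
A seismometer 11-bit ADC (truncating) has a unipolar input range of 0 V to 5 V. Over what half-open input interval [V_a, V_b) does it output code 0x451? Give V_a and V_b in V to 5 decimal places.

[2.69775 V, 2.70020 V)

LSB = 5/2^11 = 2.441 mV.
Code 0x451 = 1105 decimal.
V_a = V_low + 1105·LSB = 2.69775 V; V_b = V_low + 1106·LSB = 2.7002 V.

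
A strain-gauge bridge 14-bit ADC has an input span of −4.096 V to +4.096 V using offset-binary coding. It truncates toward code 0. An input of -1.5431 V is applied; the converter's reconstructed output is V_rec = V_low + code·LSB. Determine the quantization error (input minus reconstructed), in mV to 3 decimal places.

LSB = 8.192/2^14 = 0.500 mV.
(-1.5431 − (−4.096))/0.0005 = 5105.8000; ⌊·⌋ gives code 5105.
V_rec = (−4.096) + 5105·0.0005 = -1.5435 V.
V_in − V_rec = 0.0004 V = 0.400 mV.

0.400 mV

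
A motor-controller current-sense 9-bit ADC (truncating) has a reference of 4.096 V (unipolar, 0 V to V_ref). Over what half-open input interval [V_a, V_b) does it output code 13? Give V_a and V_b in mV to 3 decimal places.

LSB = 4.096/2^9 = 8.000 mV.
V_a = V_low + 13·LSB = 0.104 V; V_b = V_low + 14·LSB = 0.112 V.

[104.000 mV, 112.000 mV)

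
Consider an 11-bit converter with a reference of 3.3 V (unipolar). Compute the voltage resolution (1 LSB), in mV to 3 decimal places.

Full-scale span = 3.3 V.
LSB = 3.3 / 2^11 = 3.3 / 2048 = 0.00161133 V = 1.611 mV.

1.611 mV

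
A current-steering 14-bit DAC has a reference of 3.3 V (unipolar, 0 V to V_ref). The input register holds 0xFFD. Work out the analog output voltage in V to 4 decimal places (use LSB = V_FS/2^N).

LSB = 3.3 V / 2^14 = 201.42 µV.
Code 0xFFD = 4093 decimal.
V_out = 0 + 4093 × 0.000201416 V = 0.824396 V.

0.8244 V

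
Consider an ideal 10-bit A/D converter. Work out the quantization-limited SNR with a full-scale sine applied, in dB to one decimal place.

SNR ≈ 6.02·N + 1.76 dB = 6.02·10 + 1.76 = 61.96 dB.

62.0 dB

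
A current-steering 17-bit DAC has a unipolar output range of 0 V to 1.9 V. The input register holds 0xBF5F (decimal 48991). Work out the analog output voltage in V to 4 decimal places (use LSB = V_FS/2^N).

0.7102 V

LSB = 1.9 V / 2^17 = 14.50 µV.
Code 0xBF5F = 48991 decimal.
V_out = 0 + 48991 × 1.44958e-05 V = 0.710166 V.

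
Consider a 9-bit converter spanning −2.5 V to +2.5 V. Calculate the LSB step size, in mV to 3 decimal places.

9.766 mV

Full-scale span = 5 V.
LSB = 5 / 2^9 = 5 / 512 = 0.00976562 V = 9.766 mV.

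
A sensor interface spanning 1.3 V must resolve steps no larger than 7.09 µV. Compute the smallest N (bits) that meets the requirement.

18 bits

Number of steps required ≥ 1.3 V / 7.09 µV = 183356.84.
Need 2^N ≥ 183356.84; 2^17 = 131072, 2^18 = 262144.
Minimum N = 18.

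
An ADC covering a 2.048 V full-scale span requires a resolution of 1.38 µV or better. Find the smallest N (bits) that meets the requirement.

21 bits

Number of steps required ≥ 2.048 V / 1.38 µV = 1484057.97.
Need 2^N ≥ 1484057.97; 2^20 = 1048576, 2^21 = 2097152.
Minimum N = 21.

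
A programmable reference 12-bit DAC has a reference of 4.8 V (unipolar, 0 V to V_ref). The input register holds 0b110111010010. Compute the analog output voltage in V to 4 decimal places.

LSB = 4.8 V / 2^12 = 1.172 mV.
Code 0b110111010010 = 3538 decimal.
V_out = 0 + 3538 × 0.00117187 V = 4.14609 V.

4.1461 V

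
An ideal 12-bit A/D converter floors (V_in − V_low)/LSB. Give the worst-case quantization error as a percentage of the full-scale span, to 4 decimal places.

0.0244 %

Truncating → worst-case error = 1 LSB = V_FS/2^12, so 100/4096 = 0.0244141 % of full scale.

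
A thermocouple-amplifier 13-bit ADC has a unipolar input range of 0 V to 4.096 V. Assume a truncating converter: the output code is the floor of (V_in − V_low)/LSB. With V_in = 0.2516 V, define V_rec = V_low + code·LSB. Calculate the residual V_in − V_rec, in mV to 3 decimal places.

0.100 mV

Step size: 4.096 V ÷ 2^13 = 0.500 mV.
Scaled input = 503.2000 LSBs, so code = 503.
V_rec = 0 + 503·0.0005 = 0.2515 V.
Error = 0.2516 − 0.2515 = 0.0001 V = 0.100 mV.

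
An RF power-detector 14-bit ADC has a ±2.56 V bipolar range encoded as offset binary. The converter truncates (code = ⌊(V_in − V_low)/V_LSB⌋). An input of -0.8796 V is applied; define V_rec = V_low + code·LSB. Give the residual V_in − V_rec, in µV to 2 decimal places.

One LSB is 5.12 V / 16384 = 312.50 µV.
Scaled input = 5377.2800 LSBs, so code = 5377.
V_rec = (−2.56) + 5377·0.0003125 = -0.8796875 V.
Error = -0.8796 − (−0.8796875) = 8.75e-05 V = 87.50 µV.

87.50 µV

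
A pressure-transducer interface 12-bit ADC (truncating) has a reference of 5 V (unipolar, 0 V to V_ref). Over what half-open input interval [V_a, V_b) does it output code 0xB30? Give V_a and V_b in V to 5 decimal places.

[3.49609 V, 3.49731 V)

LSB = 5/2^12 = 1.221 mV.
Code 0xB30 = 2864 decimal.
V_a = V_low + 2864·LSB = 3.49609 V; V_b = V_low + 2865·LSB = 3.49731 V.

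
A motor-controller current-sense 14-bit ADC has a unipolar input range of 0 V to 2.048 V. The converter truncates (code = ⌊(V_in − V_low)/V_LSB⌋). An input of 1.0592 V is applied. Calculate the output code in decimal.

code 8473

Full-scale span = 2.048 V; LSB = 2.048/2^14 = 125.00 µV.
(1.0592 − 0) / 0.000125 = 8473.600 LSBs.
So the output code is 8473.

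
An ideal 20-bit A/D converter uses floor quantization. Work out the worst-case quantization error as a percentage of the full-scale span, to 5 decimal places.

0.00010 %

Truncating → worst-case error = 1 LSB = V_FS/2^20, so 100/1048576 = 9.53674e-05 % of full scale.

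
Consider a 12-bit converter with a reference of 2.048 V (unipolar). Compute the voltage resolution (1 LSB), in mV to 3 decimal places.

Full-scale span = 2.048 V.
LSB = 2.048 / 2^12 = 2.048 / 4096 = 0.0005 V = 0.500 mV.

0.500 mV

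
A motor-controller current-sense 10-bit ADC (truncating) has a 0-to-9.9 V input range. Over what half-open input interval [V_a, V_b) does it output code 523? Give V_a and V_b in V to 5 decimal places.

[5.05635 V, 5.06602 V)

LSB = 9.9/2^10 = 9.668 mV.
V_a = V_low + 523·LSB = 5.05635 V; V_b = V_low + 524·LSB = 5.06602 V.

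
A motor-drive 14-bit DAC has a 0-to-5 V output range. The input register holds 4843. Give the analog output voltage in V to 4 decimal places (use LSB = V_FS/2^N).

LSB = 5 V / 2^14 = 305.18 µV.
V_out = 0 + 4843 × 0.000305176 V = 1.47797 V.

1.4780 V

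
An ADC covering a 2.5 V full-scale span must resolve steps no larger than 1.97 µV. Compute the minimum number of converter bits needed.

Number of steps required ≥ 2.5 V / 1.97 µV = 1269035.53.
Need 2^N ≥ 1269035.53; 2^20 = 1048576, 2^21 = 2097152.
Minimum N = 21.

21 bits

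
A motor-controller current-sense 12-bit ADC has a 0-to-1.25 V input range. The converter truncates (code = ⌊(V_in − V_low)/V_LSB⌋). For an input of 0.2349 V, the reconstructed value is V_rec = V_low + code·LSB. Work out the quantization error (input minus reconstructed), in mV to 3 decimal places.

Step size: 1.25 V ÷ 2^12 = 305.18 µV.
Scaled input = 769.7203 LSBs, so code = 769.
Reconstructed: 0.23468018 V.
V_in − V_rec = 0.000219824 V = 0.220 mV.

0.220 mV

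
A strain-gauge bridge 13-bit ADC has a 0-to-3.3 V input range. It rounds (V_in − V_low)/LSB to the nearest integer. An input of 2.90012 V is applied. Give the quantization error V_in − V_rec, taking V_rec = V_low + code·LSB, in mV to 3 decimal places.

One LSB is 3.3 V / 8192 = 402.83 µV.
Scaled input = 7199.3282 LSBs, so code = 7199.
Reconstructed: 2.8999878 V.
V_in − V_rec = 0.000132207 V = 0.132 mV.

0.132 mV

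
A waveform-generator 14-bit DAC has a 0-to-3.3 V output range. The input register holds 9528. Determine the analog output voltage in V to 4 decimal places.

LSB = 3.3 V / 2^14 = 201.42 µV.
V_out = 0 + 9528 × 0.000201416 V = 1.91909 V.

1.9191 V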